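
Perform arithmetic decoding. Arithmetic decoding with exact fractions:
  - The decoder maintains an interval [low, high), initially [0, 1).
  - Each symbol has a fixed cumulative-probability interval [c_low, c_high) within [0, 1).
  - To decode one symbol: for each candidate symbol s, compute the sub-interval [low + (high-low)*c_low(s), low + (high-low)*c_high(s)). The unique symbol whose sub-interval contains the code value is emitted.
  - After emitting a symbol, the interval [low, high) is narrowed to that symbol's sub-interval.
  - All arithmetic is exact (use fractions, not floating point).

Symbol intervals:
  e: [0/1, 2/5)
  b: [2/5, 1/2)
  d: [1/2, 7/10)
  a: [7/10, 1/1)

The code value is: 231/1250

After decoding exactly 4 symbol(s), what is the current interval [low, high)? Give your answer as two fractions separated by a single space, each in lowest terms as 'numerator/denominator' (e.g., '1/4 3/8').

Answer: 23/125 116/625

Derivation:
Step 1: interval [0/1, 1/1), width = 1/1 - 0/1 = 1/1
  'e': [0/1 + 1/1*0/1, 0/1 + 1/1*2/5) = [0/1, 2/5) <- contains code 231/1250
  'b': [0/1 + 1/1*2/5, 0/1 + 1/1*1/2) = [2/5, 1/2)
  'd': [0/1 + 1/1*1/2, 0/1 + 1/1*7/10) = [1/2, 7/10)
  'a': [0/1 + 1/1*7/10, 0/1 + 1/1*1/1) = [7/10, 1/1)
  emit 'e', narrow to [0/1, 2/5)
Step 2: interval [0/1, 2/5), width = 2/5 - 0/1 = 2/5
  'e': [0/1 + 2/5*0/1, 0/1 + 2/5*2/5) = [0/1, 4/25)
  'b': [0/1 + 2/5*2/5, 0/1 + 2/5*1/2) = [4/25, 1/5) <- contains code 231/1250
  'd': [0/1 + 2/5*1/2, 0/1 + 2/5*7/10) = [1/5, 7/25)
  'a': [0/1 + 2/5*7/10, 0/1 + 2/5*1/1) = [7/25, 2/5)
  emit 'b', narrow to [4/25, 1/5)
Step 3: interval [4/25, 1/5), width = 1/5 - 4/25 = 1/25
  'e': [4/25 + 1/25*0/1, 4/25 + 1/25*2/5) = [4/25, 22/125)
  'b': [4/25 + 1/25*2/5, 4/25 + 1/25*1/2) = [22/125, 9/50)
  'd': [4/25 + 1/25*1/2, 4/25 + 1/25*7/10) = [9/50, 47/250) <- contains code 231/1250
  'a': [4/25 + 1/25*7/10, 4/25 + 1/25*1/1) = [47/250, 1/5)
  emit 'd', narrow to [9/50, 47/250)
Step 4: interval [9/50, 47/250), width = 47/250 - 9/50 = 1/125
  'e': [9/50 + 1/125*0/1, 9/50 + 1/125*2/5) = [9/50, 229/1250)
  'b': [9/50 + 1/125*2/5, 9/50 + 1/125*1/2) = [229/1250, 23/125)
  'd': [9/50 + 1/125*1/2, 9/50 + 1/125*7/10) = [23/125, 116/625) <- contains code 231/1250
  'a': [9/50 + 1/125*7/10, 9/50 + 1/125*1/1) = [116/625, 47/250)
  emit 'd', narrow to [23/125, 116/625)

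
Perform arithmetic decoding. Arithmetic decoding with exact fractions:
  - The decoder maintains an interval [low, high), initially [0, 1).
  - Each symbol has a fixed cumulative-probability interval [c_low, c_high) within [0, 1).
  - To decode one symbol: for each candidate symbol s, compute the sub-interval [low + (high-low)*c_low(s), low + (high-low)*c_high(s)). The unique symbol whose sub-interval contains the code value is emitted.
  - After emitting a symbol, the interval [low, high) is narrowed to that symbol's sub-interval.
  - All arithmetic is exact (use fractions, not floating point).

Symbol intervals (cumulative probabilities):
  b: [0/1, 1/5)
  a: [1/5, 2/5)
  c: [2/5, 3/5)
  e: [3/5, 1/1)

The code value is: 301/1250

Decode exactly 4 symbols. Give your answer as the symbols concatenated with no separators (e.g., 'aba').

Answer: aabb

Derivation:
Step 1: interval [0/1, 1/1), width = 1/1 - 0/1 = 1/1
  'b': [0/1 + 1/1*0/1, 0/1 + 1/1*1/5) = [0/1, 1/5)
  'a': [0/1 + 1/1*1/5, 0/1 + 1/1*2/5) = [1/5, 2/5) <- contains code 301/1250
  'c': [0/1 + 1/1*2/5, 0/1 + 1/1*3/5) = [2/5, 3/5)
  'e': [0/1 + 1/1*3/5, 0/1 + 1/1*1/1) = [3/5, 1/1)
  emit 'a', narrow to [1/5, 2/5)
Step 2: interval [1/5, 2/5), width = 2/5 - 1/5 = 1/5
  'b': [1/5 + 1/5*0/1, 1/5 + 1/5*1/5) = [1/5, 6/25)
  'a': [1/5 + 1/5*1/5, 1/5 + 1/5*2/5) = [6/25, 7/25) <- contains code 301/1250
  'c': [1/5 + 1/5*2/5, 1/5 + 1/5*3/5) = [7/25, 8/25)
  'e': [1/5 + 1/5*3/5, 1/5 + 1/5*1/1) = [8/25, 2/5)
  emit 'a', narrow to [6/25, 7/25)
Step 3: interval [6/25, 7/25), width = 7/25 - 6/25 = 1/25
  'b': [6/25 + 1/25*0/1, 6/25 + 1/25*1/5) = [6/25, 31/125) <- contains code 301/1250
  'a': [6/25 + 1/25*1/5, 6/25 + 1/25*2/5) = [31/125, 32/125)
  'c': [6/25 + 1/25*2/5, 6/25 + 1/25*3/5) = [32/125, 33/125)
  'e': [6/25 + 1/25*3/5, 6/25 + 1/25*1/1) = [33/125, 7/25)
  emit 'b', narrow to [6/25, 31/125)
Step 4: interval [6/25, 31/125), width = 31/125 - 6/25 = 1/125
  'b': [6/25 + 1/125*0/1, 6/25 + 1/125*1/5) = [6/25, 151/625) <- contains code 301/1250
  'a': [6/25 + 1/125*1/5, 6/25 + 1/125*2/5) = [151/625, 152/625)
  'c': [6/25 + 1/125*2/5, 6/25 + 1/125*3/5) = [152/625, 153/625)
  'e': [6/25 + 1/125*3/5, 6/25 + 1/125*1/1) = [153/625, 31/125)
  emit 'b', narrow to [6/25, 151/625)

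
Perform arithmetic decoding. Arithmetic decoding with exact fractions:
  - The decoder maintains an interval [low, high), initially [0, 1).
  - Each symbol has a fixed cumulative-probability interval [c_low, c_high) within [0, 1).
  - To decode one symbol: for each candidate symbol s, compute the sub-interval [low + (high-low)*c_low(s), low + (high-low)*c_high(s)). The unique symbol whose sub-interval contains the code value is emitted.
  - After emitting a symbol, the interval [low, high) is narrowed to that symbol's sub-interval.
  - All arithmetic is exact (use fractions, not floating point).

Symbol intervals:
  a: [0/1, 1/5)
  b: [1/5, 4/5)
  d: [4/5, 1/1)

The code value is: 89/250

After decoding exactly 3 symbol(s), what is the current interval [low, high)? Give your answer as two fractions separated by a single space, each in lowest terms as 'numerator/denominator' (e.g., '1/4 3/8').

Step 1: interval [0/1, 1/1), width = 1/1 - 0/1 = 1/1
  'a': [0/1 + 1/1*0/1, 0/1 + 1/1*1/5) = [0/1, 1/5)
  'b': [0/1 + 1/1*1/5, 0/1 + 1/1*4/5) = [1/5, 4/5) <- contains code 89/250
  'd': [0/1 + 1/1*4/5, 0/1 + 1/1*1/1) = [4/5, 1/1)
  emit 'b', narrow to [1/5, 4/5)
Step 2: interval [1/5, 4/5), width = 4/5 - 1/5 = 3/5
  'a': [1/5 + 3/5*0/1, 1/5 + 3/5*1/5) = [1/5, 8/25)
  'b': [1/5 + 3/5*1/5, 1/5 + 3/5*4/5) = [8/25, 17/25) <- contains code 89/250
  'd': [1/5 + 3/5*4/5, 1/5 + 3/5*1/1) = [17/25, 4/5)
  emit 'b', narrow to [8/25, 17/25)
Step 3: interval [8/25, 17/25), width = 17/25 - 8/25 = 9/25
  'a': [8/25 + 9/25*0/1, 8/25 + 9/25*1/5) = [8/25, 49/125) <- contains code 89/250
  'b': [8/25 + 9/25*1/5, 8/25 + 9/25*4/5) = [49/125, 76/125)
  'd': [8/25 + 9/25*4/5, 8/25 + 9/25*1/1) = [76/125, 17/25)
  emit 'a', narrow to [8/25, 49/125)

Answer: 8/25 49/125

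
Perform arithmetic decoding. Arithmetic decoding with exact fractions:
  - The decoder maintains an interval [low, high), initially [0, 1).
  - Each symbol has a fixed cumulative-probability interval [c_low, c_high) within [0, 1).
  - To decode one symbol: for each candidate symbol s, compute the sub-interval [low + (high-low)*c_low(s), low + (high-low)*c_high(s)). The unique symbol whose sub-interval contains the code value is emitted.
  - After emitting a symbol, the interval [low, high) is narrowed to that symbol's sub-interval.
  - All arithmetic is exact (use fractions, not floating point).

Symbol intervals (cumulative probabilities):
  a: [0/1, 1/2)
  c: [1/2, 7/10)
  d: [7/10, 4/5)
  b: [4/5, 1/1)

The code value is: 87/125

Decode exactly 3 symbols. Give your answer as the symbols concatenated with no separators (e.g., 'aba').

Step 1: interval [0/1, 1/1), width = 1/1 - 0/1 = 1/1
  'a': [0/1 + 1/1*0/1, 0/1 + 1/1*1/2) = [0/1, 1/2)
  'c': [0/1 + 1/1*1/2, 0/1 + 1/1*7/10) = [1/2, 7/10) <- contains code 87/125
  'd': [0/1 + 1/1*7/10, 0/1 + 1/1*4/5) = [7/10, 4/5)
  'b': [0/1 + 1/1*4/5, 0/1 + 1/1*1/1) = [4/5, 1/1)
  emit 'c', narrow to [1/2, 7/10)
Step 2: interval [1/2, 7/10), width = 7/10 - 1/2 = 1/5
  'a': [1/2 + 1/5*0/1, 1/2 + 1/5*1/2) = [1/2, 3/5)
  'c': [1/2 + 1/5*1/2, 1/2 + 1/5*7/10) = [3/5, 16/25)
  'd': [1/2 + 1/5*7/10, 1/2 + 1/5*4/5) = [16/25, 33/50)
  'b': [1/2 + 1/5*4/5, 1/2 + 1/5*1/1) = [33/50, 7/10) <- contains code 87/125
  emit 'b', narrow to [33/50, 7/10)
Step 3: interval [33/50, 7/10), width = 7/10 - 33/50 = 1/25
  'a': [33/50 + 1/25*0/1, 33/50 + 1/25*1/2) = [33/50, 17/25)
  'c': [33/50 + 1/25*1/2, 33/50 + 1/25*7/10) = [17/25, 86/125)
  'd': [33/50 + 1/25*7/10, 33/50 + 1/25*4/5) = [86/125, 173/250)
  'b': [33/50 + 1/25*4/5, 33/50 + 1/25*1/1) = [173/250, 7/10) <- contains code 87/125
  emit 'b', narrow to [173/250, 7/10)

Answer: cbb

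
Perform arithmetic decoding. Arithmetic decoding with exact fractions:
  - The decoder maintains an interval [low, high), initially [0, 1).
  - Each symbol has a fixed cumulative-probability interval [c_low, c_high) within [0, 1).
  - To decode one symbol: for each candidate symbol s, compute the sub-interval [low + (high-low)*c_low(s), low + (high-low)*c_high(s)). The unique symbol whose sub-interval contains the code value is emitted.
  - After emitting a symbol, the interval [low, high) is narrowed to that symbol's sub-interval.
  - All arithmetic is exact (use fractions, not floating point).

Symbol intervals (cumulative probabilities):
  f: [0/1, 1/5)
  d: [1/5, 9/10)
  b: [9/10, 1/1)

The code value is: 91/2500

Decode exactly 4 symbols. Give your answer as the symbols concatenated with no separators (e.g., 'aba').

Answer: ffbf

Derivation:
Step 1: interval [0/1, 1/1), width = 1/1 - 0/1 = 1/1
  'f': [0/1 + 1/1*0/1, 0/1 + 1/1*1/5) = [0/1, 1/5) <- contains code 91/2500
  'd': [0/1 + 1/1*1/5, 0/1 + 1/1*9/10) = [1/5, 9/10)
  'b': [0/1 + 1/1*9/10, 0/1 + 1/1*1/1) = [9/10, 1/1)
  emit 'f', narrow to [0/1, 1/5)
Step 2: interval [0/1, 1/5), width = 1/5 - 0/1 = 1/5
  'f': [0/1 + 1/5*0/1, 0/1 + 1/5*1/5) = [0/1, 1/25) <- contains code 91/2500
  'd': [0/1 + 1/5*1/5, 0/1 + 1/5*9/10) = [1/25, 9/50)
  'b': [0/1 + 1/5*9/10, 0/1 + 1/5*1/1) = [9/50, 1/5)
  emit 'f', narrow to [0/1, 1/25)
Step 3: interval [0/1, 1/25), width = 1/25 - 0/1 = 1/25
  'f': [0/1 + 1/25*0/1, 0/1 + 1/25*1/5) = [0/1, 1/125)
  'd': [0/1 + 1/25*1/5, 0/1 + 1/25*9/10) = [1/125, 9/250)
  'b': [0/1 + 1/25*9/10, 0/1 + 1/25*1/1) = [9/250, 1/25) <- contains code 91/2500
  emit 'b', narrow to [9/250, 1/25)
Step 4: interval [9/250, 1/25), width = 1/25 - 9/250 = 1/250
  'f': [9/250 + 1/250*0/1, 9/250 + 1/250*1/5) = [9/250, 23/625) <- contains code 91/2500
  'd': [9/250 + 1/250*1/5, 9/250 + 1/250*9/10) = [23/625, 99/2500)
  'b': [9/250 + 1/250*9/10, 9/250 + 1/250*1/1) = [99/2500, 1/25)
  emit 'f', narrow to [9/250, 23/625)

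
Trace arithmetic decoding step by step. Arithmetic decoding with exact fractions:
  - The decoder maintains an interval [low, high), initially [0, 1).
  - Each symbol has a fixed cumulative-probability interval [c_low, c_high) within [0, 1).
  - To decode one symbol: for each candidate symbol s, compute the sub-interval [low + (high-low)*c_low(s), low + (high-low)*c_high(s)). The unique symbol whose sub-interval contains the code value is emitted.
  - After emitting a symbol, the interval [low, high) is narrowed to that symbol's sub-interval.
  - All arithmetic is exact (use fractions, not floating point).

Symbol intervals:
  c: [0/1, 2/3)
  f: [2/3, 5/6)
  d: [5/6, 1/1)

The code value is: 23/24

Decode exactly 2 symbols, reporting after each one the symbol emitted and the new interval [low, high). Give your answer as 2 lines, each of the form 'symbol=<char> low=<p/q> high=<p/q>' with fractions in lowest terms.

Answer: symbol=d low=5/6 high=1/1
symbol=f low=17/18 high=35/36

Derivation:
Step 1: interval [0/1, 1/1), width = 1/1 - 0/1 = 1/1
  'c': [0/1 + 1/1*0/1, 0/1 + 1/1*2/3) = [0/1, 2/3)
  'f': [0/1 + 1/1*2/3, 0/1 + 1/1*5/6) = [2/3, 5/6)
  'd': [0/1 + 1/1*5/6, 0/1 + 1/1*1/1) = [5/6, 1/1) <- contains code 23/24
  emit 'd', narrow to [5/6, 1/1)
Step 2: interval [5/6, 1/1), width = 1/1 - 5/6 = 1/6
  'c': [5/6 + 1/6*0/1, 5/6 + 1/6*2/3) = [5/6, 17/18)
  'f': [5/6 + 1/6*2/3, 5/6 + 1/6*5/6) = [17/18, 35/36) <- contains code 23/24
  'd': [5/6 + 1/6*5/6, 5/6 + 1/6*1/1) = [35/36, 1/1)
  emit 'f', narrow to [17/18, 35/36)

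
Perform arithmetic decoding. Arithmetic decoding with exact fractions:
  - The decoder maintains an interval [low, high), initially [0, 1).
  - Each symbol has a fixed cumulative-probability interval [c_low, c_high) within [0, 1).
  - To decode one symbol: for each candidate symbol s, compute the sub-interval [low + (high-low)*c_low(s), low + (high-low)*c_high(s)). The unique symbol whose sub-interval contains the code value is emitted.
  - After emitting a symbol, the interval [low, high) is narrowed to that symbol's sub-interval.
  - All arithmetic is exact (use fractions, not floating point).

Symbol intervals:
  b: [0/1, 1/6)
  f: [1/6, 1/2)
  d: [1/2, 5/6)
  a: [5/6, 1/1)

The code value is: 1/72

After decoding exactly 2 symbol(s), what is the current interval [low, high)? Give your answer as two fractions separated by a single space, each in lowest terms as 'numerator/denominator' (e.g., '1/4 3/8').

Step 1: interval [0/1, 1/1), width = 1/1 - 0/1 = 1/1
  'b': [0/1 + 1/1*0/1, 0/1 + 1/1*1/6) = [0/1, 1/6) <- contains code 1/72
  'f': [0/1 + 1/1*1/6, 0/1 + 1/1*1/2) = [1/6, 1/2)
  'd': [0/1 + 1/1*1/2, 0/1 + 1/1*5/6) = [1/2, 5/6)
  'a': [0/1 + 1/1*5/6, 0/1 + 1/1*1/1) = [5/6, 1/1)
  emit 'b', narrow to [0/1, 1/6)
Step 2: interval [0/1, 1/6), width = 1/6 - 0/1 = 1/6
  'b': [0/1 + 1/6*0/1, 0/1 + 1/6*1/6) = [0/1, 1/36) <- contains code 1/72
  'f': [0/1 + 1/6*1/6, 0/1 + 1/6*1/2) = [1/36, 1/12)
  'd': [0/1 + 1/6*1/2, 0/1 + 1/6*5/6) = [1/12, 5/36)
  'a': [0/1 + 1/6*5/6, 0/1 + 1/6*1/1) = [5/36, 1/6)
  emit 'b', narrow to [0/1, 1/36)

Answer: 0/1 1/36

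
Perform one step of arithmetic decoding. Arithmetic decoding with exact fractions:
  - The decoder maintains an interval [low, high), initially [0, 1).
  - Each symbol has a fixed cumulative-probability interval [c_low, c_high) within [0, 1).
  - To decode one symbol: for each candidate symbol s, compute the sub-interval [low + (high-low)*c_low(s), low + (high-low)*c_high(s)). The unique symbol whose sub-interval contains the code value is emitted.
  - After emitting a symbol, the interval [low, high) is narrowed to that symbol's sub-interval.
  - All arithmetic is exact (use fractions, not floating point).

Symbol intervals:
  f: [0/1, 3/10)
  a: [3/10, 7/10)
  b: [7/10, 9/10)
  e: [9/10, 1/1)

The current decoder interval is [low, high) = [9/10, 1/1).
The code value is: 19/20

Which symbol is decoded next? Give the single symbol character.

Interval width = high − low = 1/1 − 9/10 = 1/10
Scaled code = (code − low) / width = (19/20 − 9/10) / 1/10 = 1/2
  f: [0/1, 3/10) 
  a: [3/10, 7/10) ← scaled code falls here ✓
  b: [7/10, 9/10) 
  e: [9/10, 1/1) 

Answer: a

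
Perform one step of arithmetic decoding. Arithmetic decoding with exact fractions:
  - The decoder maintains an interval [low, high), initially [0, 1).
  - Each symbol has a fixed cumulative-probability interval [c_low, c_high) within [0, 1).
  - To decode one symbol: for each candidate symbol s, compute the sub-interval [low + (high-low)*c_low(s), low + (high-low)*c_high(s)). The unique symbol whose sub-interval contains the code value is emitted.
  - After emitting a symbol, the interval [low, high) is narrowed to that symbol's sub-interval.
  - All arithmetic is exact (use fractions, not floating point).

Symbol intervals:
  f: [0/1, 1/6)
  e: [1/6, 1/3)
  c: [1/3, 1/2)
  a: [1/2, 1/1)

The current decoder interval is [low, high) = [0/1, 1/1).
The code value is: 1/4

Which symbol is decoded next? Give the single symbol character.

Answer: e

Derivation:
Interval width = high − low = 1/1 − 0/1 = 1/1
Scaled code = (code − low) / width = (1/4 − 0/1) / 1/1 = 1/4
  f: [0/1, 1/6) 
  e: [1/6, 1/3) ← scaled code falls here ✓
  c: [1/3, 1/2) 
  a: [1/2, 1/1) 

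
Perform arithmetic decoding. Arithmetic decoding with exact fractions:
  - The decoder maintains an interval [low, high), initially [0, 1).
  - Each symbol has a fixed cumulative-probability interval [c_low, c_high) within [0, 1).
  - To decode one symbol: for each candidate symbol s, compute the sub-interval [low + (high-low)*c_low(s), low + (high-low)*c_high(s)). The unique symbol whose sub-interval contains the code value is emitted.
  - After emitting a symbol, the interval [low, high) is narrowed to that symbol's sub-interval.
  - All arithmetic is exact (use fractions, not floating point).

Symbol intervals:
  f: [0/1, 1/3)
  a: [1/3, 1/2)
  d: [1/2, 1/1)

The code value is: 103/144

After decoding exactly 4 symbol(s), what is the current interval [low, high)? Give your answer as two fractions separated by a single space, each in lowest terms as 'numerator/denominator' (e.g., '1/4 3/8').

Step 1: interval [0/1, 1/1), width = 1/1 - 0/1 = 1/1
  'f': [0/1 + 1/1*0/1, 0/1 + 1/1*1/3) = [0/1, 1/3)
  'a': [0/1 + 1/1*1/3, 0/1 + 1/1*1/2) = [1/3, 1/2)
  'd': [0/1 + 1/1*1/2, 0/1 + 1/1*1/1) = [1/2, 1/1) <- contains code 103/144
  emit 'd', narrow to [1/2, 1/1)
Step 2: interval [1/2, 1/1), width = 1/1 - 1/2 = 1/2
  'f': [1/2 + 1/2*0/1, 1/2 + 1/2*1/3) = [1/2, 2/3)
  'a': [1/2 + 1/2*1/3, 1/2 + 1/2*1/2) = [2/3, 3/4) <- contains code 103/144
  'd': [1/2 + 1/2*1/2, 1/2 + 1/2*1/1) = [3/4, 1/1)
  emit 'a', narrow to [2/3, 3/4)
Step 3: interval [2/3, 3/4), width = 3/4 - 2/3 = 1/12
  'f': [2/3 + 1/12*0/1, 2/3 + 1/12*1/3) = [2/3, 25/36)
  'a': [2/3 + 1/12*1/3, 2/3 + 1/12*1/2) = [25/36, 17/24)
  'd': [2/3 + 1/12*1/2, 2/3 + 1/12*1/1) = [17/24, 3/4) <- contains code 103/144
  emit 'd', narrow to [17/24, 3/4)
Step 4: interval [17/24, 3/4), width = 3/4 - 17/24 = 1/24
  'f': [17/24 + 1/24*0/1, 17/24 + 1/24*1/3) = [17/24, 13/18) <- contains code 103/144
  'a': [17/24 + 1/24*1/3, 17/24 + 1/24*1/2) = [13/18, 35/48)
  'd': [17/24 + 1/24*1/2, 17/24 + 1/24*1/1) = [35/48, 3/4)
  emit 'f', narrow to [17/24, 13/18)

Answer: 17/24 13/18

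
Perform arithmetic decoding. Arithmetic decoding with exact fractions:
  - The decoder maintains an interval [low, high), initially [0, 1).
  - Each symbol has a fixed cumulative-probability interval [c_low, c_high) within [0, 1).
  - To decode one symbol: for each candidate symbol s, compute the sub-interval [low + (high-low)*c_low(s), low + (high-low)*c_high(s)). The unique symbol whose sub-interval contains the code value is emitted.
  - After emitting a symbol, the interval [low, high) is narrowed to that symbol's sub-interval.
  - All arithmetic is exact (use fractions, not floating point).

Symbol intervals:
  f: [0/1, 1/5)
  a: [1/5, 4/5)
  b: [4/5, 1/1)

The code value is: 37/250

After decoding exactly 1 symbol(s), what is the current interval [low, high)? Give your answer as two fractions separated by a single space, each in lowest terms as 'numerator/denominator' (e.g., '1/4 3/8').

Answer: 0/1 1/5

Derivation:
Step 1: interval [0/1, 1/1), width = 1/1 - 0/1 = 1/1
  'f': [0/1 + 1/1*0/1, 0/1 + 1/1*1/5) = [0/1, 1/5) <- contains code 37/250
  'a': [0/1 + 1/1*1/5, 0/1 + 1/1*4/5) = [1/5, 4/5)
  'b': [0/1 + 1/1*4/5, 0/1 + 1/1*1/1) = [4/5, 1/1)
  emit 'f', narrow to [0/1, 1/5)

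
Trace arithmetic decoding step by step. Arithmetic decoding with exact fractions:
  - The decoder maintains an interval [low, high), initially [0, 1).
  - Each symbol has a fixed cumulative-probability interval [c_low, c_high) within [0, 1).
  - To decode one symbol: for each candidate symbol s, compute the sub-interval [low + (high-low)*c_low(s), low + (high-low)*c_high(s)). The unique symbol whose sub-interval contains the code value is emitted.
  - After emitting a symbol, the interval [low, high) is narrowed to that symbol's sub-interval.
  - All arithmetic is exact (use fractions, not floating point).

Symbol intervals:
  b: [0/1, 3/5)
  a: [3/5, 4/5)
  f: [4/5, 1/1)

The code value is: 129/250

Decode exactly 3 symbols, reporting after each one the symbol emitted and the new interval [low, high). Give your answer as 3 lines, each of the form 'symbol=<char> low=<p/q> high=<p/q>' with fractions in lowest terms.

Step 1: interval [0/1, 1/1), width = 1/1 - 0/1 = 1/1
  'b': [0/1 + 1/1*0/1, 0/1 + 1/1*3/5) = [0/1, 3/5) <- contains code 129/250
  'a': [0/1 + 1/1*3/5, 0/1 + 1/1*4/5) = [3/5, 4/5)
  'f': [0/1 + 1/1*4/5, 0/1 + 1/1*1/1) = [4/5, 1/1)
  emit 'b', narrow to [0/1, 3/5)
Step 2: interval [0/1, 3/5), width = 3/5 - 0/1 = 3/5
  'b': [0/1 + 3/5*0/1, 0/1 + 3/5*3/5) = [0/1, 9/25)
  'a': [0/1 + 3/5*3/5, 0/1 + 3/5*4/5) = [9/25, 12/25)
  'f': [0/1 + 3/5*4/5, 0/1 + 3/5*1/1) = [12/25, 3/5) <- contains code 129/250
  emit 'f', narrow to [12/25, 3/5)
Step 3: interval [12/25, 3/5), width = 3/5 - 12/25 = 3/25
  'b': [12/25 + 3/25*0/1, 12/25 + 3/25*3/5) = [12/25, 69/125) <- contains code 129/250
  'a': [12/25 + 3/25*3/5, 12/25 + 3/25*4/5) = [69/125, 72/125)
  'f': [12/25 + 3/25*4/5, 12/25 + 3/25*1/1) = [72/125, 3/5)
  emit 'b', narrow to [12/25, 69/125)

Answer: symbol=b low=0/1 high=3/5
symbol=f low=12/25 high=3/5
symbol=b low=12/25 high=69/125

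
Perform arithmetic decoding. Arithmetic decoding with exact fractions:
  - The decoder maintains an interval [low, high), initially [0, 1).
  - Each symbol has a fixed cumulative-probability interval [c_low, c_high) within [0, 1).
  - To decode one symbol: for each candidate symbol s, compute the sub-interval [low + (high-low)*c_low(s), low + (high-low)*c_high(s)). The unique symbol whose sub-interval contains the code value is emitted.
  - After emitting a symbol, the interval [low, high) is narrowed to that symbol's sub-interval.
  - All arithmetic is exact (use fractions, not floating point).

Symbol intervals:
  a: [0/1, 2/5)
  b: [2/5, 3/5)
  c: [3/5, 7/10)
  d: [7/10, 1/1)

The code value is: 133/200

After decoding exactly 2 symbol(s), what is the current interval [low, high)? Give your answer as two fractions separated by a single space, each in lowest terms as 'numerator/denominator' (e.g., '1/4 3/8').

Step 1: interval [0/1, 1/1), width = 1/1 - 0/1 = 1/1
  'a': [0/1 + 1/1*0/1, 0/1 + 1/1*2/5) = [0/1, 2/5)
  'b': [0/1 + 1/1*2/5, 0/1 + 1/1*3/5) = [2/5, 3/5)
  'c': [0/1 + 1/1*3/5, 0/1 + 1/1*7/10) = [3/5, 7/10) <- contains code 133/200
  'd': [0/1 + 1/1*7/10, 0/1 + 1/1*1/1) = [7/10, 1/1)
  emit 'c', narrow to [3/5, 7/10)
Step 2: interval [3/5, 7/10), width = 7/10 - 3/5 = 1/10
  'a': [3/5 + 1/10*0/1, 3/5 + 1/10*2/5) = [3/5, 16/25)
  'b': [3/5 + 1/10*2/5, 3/5 + 1/10*3/5) = [16/25, 33/50)
  'c': [3/5 + 1/10*3/5, 3/5 + 1/10*7/10) = [33/50, 67/100) <- contains code 133/200
  'd': [3/5 + 1/10*7/10, 3/5 + 1/10*1/1) = [67/100, 7/10)
  emit 'c', narrow to [33/50, 67/100)

Answer: 33/50 67/100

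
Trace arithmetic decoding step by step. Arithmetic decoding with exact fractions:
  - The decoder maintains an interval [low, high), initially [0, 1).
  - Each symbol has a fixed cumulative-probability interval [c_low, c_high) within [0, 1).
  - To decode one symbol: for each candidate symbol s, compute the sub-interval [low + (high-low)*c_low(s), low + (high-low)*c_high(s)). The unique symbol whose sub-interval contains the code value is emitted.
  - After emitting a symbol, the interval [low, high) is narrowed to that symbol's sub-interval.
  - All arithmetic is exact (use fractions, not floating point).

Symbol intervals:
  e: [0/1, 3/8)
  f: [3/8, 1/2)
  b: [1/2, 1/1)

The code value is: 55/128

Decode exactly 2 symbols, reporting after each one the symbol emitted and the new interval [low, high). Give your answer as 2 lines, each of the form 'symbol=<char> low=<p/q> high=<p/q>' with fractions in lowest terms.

Step 1: interval [0/1, 1/1), width = 1/1 - 0/1 = 1/1
  'e': [0/1 + 1/1*0/1, 0/1 + 1/1*3/8) = [0/1, 3/8)
  'f': [0/1 + 1/1*3/8, 0/1 + 1/1*1/2) = [3/8, 1/2) <- contains code 55/128
  'b': [0/1 + 1/1*1/2, 0/1 + 1/1*1/1) = [1/2, 1/1)
  emit 'f', narrow to [3/8, 1/2)
Step 2: interval [3/8, 1/2), width = 1/2 - 3/8 = 1/8
  'e': [3/8 + 1/8*0/1, 3/8 + 1/8*3/8) = [3/8, 27/64)
  'f': [3/8 + 1/8*3/8, 3/8 + 1/8*1/2) = [27/64, 7/16) <- contains code 55/128
  'b': [3/8 + 1/8*1/2, 3/8 + 1/8*1/1) = [7/16, 1/2)
  emit 'f', narrow to [27/64, 7/16)

Answer: symbol=f low=3/8 high=1/2
symbol=f low=27/64 high=7/16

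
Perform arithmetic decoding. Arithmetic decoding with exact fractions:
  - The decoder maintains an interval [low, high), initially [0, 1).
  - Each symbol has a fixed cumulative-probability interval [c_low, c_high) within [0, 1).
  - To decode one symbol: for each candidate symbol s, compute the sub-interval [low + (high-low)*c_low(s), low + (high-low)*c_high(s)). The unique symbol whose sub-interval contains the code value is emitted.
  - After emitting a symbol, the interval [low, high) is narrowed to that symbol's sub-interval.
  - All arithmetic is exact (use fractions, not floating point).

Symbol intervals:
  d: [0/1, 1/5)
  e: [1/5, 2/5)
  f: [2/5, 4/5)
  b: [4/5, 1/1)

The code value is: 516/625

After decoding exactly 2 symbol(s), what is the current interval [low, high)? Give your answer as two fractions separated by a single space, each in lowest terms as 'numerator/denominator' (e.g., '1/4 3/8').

Step 1: interval [0/1, 1/1), width = 1/1 - 0/1 = 1/1
  'd': [0/1 + 1/1*0/1, 0/1 + 1/1*1/5) = [0/1, 1/5)
  'e': [0/1 + 1/1*1/5, 0/1 + 1/1*2/5) = [1/5, 2/5)
  'f': [0/1 + 1/1*2/5, 0/1 + 1/1*4/5) = [2/5, 4/5)
  'b': [0/1 + 1/1*4/5, 0/1 + 1/1*1/1) = [4/5, 1/1) <- contains code 516/625
  emit 'b', narrow to [4/5, 1/1)
Step 2: interval [4/5, 1/1), width = 1/1 - 4/5 = 1/5
  'd': [4/5 + 1/5*0/1, 4/5 + 1/5*1/5) = [4/5, 21/25) <- contains code 516/625
  'e': [4/5 + 1/5*1/5, 4/5 + 1/5*2/5) = [21/25, 22/25)
  'f': [4/5 + 1/5*2/5, 4/5 + 1/5*4/5) = [22/25, 24/25)
  'b': [4/5 + 1/5*4/5, 4/5 + 1/5*1/1) = [24/25, 1/1)
  emit 'd', narrow to [4/5, 21/25)

Answer: 4/5 21/25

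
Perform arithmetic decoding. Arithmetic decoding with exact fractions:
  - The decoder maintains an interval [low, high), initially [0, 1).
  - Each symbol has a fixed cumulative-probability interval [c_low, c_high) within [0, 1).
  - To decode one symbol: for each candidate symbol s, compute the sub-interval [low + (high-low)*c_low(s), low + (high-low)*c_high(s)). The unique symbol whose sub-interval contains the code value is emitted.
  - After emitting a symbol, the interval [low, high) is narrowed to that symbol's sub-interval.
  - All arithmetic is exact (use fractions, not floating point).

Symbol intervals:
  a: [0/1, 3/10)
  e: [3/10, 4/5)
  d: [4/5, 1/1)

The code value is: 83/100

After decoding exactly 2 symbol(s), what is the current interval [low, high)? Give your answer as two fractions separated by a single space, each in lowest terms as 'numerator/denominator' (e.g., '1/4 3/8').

Step 1: interval [0/1, 1/1), width = 1/1 - 0/1 = 1/1
  'a': [0/1 + 1/1*0/1, 0/1 + 1/1*3/10) = [0/1, 3/10)
  'e': [0/1 + 1/1*3/10, 0/1 + 1/1*4/5) = [3/10, 4/5)
  'd': [0/1 + 1/1*4/5, 0/1 + 1/1*1/1) = [4/5, 1/1) <- contains code 83/100
  emit 'd', narrow to [4/5, 1/1)
Step 2: interval [4/5, 1/1), width = 1/1 - 4/5 = 1/5
  'a': [4/5 + 1/5*0/1, 4/5 + 1/5*3/10) = [4/5, 43/50) <- contains code 83/100
  'e': [4/5 + 1/5*3/10, 4/5 + 1/5*4/5) = [43/50, 24/25)
  'd': [4/5 + 1/5*4/5, 4/5 + 1/5*1/1) = [24/25, 1/1)
  emit 'a', narrow to [4/5, 43/50)

Answer: 4/5 43/50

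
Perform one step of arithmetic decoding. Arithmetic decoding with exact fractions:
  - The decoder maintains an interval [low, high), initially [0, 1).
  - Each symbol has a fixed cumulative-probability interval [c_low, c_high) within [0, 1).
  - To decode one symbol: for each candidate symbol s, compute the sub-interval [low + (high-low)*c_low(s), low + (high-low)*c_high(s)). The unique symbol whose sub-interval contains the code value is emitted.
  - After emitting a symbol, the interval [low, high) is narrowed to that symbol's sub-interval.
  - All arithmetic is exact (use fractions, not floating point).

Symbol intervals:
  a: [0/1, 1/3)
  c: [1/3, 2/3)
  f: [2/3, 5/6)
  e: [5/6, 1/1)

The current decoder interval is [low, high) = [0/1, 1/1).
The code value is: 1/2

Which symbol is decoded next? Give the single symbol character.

Interval width = high − low = 1/1 − 0/1 = 1/1
Scaled code = (code − low) / width = (1/2 − 0/1) / 1/1 = 1/2
  a: [0/1, 1/3) 
  c: [1/3, 2/3) ← scaled code falls here ✓
  f: [2/3, 5/6) 
  e: [5/6, 1/1) 

Answer: c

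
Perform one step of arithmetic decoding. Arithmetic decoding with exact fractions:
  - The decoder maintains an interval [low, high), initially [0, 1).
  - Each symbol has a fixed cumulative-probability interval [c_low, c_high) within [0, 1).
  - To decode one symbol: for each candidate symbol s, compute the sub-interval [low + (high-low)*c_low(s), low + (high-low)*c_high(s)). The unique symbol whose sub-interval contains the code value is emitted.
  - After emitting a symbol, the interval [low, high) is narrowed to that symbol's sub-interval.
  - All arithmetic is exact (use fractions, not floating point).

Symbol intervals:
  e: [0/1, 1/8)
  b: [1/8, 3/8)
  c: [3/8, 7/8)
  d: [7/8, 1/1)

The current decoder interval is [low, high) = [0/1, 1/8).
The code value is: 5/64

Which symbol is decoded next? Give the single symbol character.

Interval width = high − low = 1/8 − 0/1 = 1/8
Scaled code = (code − low) / width = (5/64 − 0/1) / 1/8 = 5/8
  e: [0/1, 1/8) 
  b: [1/8, 3/8) 
  c: [3/8, 7/8) ← scaled code falls here ✓
  d: [7/8, 1/1) 

Answer: c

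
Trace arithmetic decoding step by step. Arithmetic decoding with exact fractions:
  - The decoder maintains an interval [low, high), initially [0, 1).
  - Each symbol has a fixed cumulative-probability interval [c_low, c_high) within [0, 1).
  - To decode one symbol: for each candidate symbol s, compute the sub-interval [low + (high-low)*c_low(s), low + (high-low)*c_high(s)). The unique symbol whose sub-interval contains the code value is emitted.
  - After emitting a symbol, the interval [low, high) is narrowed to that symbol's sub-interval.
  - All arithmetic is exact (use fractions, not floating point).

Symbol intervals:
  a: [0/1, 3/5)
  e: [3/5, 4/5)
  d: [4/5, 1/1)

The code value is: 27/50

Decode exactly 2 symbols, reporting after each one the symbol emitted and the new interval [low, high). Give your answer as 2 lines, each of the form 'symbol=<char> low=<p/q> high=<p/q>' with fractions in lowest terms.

Step 1: interval [0/1, 1/1), width = 1/1 - 0/1 = 1/1
  'a': [0/1 + 1/1*0/1, 0/1 + 1/1*3/5) = [0/1, 3/5) <- contains code 27/50
  'e': [0/1 + 1/1*3/5, 0/1 + 1/1*4/5) = [3/5, 4/5)
  'd': [0/1 + 1/1*4/5, 0/1 + 1/1*1/1) = [4/5, 1/1)
  emit 'a', narrow to [0/1, 3/5)
Step 2: interval [0/1, 3/5), width = 3/5 - 0/1 = 3/5
  'a': [0/1 + 3/5*0/1, 0/1 + 3/5*3/5) = [0/1, 9/25)
  'e': [0/1 + 3/5*3/5, 0/1 + 3/5*4/5) = [9/25, 12/25)
  'd': [0/1 + 3/5*4/5, 0/1 + 3/5*1/1) = [12/25, 3/5) <- contains code 27/50
  emit 'd', narrow to [12/25, 3/5)

Answer: symbol=a low=0/1 high=3/5
symbol=d low=12/25 high=3/5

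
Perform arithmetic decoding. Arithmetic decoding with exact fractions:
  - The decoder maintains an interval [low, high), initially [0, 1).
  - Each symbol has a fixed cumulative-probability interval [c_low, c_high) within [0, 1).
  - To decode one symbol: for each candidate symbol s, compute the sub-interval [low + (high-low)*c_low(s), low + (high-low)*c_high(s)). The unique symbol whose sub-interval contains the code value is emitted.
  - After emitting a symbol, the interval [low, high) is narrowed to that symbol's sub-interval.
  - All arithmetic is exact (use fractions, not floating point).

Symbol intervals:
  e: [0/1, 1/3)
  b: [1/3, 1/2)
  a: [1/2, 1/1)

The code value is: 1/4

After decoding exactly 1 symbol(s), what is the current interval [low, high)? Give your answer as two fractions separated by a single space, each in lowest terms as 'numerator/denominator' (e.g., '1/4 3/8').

Answer: 0/1 1/3

Derivation:
Step 1: interval [0/1, 1/1), width = 1/1 - 0/1 = 1/1
  'e': [0/1 + 1/1*0/1, 0/1 + 1/1*1/3) = [0/1, 1/3) <- contains code 1/4
  'b': [0/1 + 1/1*1/3, 0/1 + 1/1*1/2) = [1/3, 1/2)
  'a': [0/1 + 1/1*1/2, 0/1 + 1/1*1/1) = [1/2, 1/1)
  emit 'e', narrow to [0/1, 1/3)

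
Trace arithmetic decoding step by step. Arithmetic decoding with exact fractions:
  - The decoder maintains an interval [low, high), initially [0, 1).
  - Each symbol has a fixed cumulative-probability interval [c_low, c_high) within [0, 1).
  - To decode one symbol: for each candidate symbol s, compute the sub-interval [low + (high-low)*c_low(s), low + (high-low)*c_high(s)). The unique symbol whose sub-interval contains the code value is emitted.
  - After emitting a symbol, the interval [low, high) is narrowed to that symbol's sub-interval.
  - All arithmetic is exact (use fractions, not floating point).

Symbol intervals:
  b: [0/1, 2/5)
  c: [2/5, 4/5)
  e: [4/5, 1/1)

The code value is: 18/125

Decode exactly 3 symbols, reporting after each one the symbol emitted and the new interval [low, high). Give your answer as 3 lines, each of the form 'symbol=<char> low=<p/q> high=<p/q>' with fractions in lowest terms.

Step 1: interval [0/1, 1/1), width = 1/1 - 0/1 = 1/1
  'b': [0/1 + 1/1*0/1, 0/1 + 1/1*2/5) = [0/1, 2/5) <- contains code 18/125
  'c': [0/1 + 1/1*2/5, 0/1 + 1/1*4/5) = [2/5, 4/5)
  'e': [0/1 + 1/1*4/5, 0/1 + 1/1*1/1) = [4/5, 1/1)
  emit 'b', narrow to [0/1, 2/5)
Step 2: interval [0/1, 2/5), width = 2/5 - 0/1 = 2/5
  'b': [0/1 + 2/5*0/1, 0/1 + 2/5*2/5) = [0/1, 4/25) <- contains code 18/125
  'c': [0/1 + 2/5*2/5, 0/1 + 2/5*4/5) = [4/25, 8/25)
  'e': [0/1 + 2/5*4/5, 0/1 + 2/5*1/1) = [8/25, 2/5)
  emit 'b', narrow to [0/1, 4/25)
Step 3: interval [0/1, 4/25), width = 4/25 - 0/1 = 4/25
  'b': [0/1 + 4/25*0/1, 0/1 + 4/25*2/5) = [0/1, 8/125)
  'c': [0/1 + 4/25*2/5, 0/1 + 4/25*4/5) = [8/125, 16/125)
  'e': [0/1 + 4/25*4/5, 0/1 + 4/25*1/1) = [16/125, 4/25) <- contains code 18/125
  emit 'e', narrow to [16/125, 4/25)

Answer: symbol=b low=0/1 high=2/5
symbol=b low=0/1 high=4/25
symbol=e low=16/125 high=4/25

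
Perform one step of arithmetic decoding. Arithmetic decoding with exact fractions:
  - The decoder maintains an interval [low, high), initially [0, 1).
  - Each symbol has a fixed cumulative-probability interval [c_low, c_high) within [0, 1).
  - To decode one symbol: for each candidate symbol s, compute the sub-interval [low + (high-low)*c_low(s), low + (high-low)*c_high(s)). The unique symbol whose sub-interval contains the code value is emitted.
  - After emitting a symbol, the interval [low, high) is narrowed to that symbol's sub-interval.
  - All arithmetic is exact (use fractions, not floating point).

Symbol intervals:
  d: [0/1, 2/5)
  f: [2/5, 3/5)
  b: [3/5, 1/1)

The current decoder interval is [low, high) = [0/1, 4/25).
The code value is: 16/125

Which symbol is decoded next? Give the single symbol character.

Interval width = high − low = 4/25 − 0/1 = 4/25
Scaled code = (code − low) / width = (16/125 − 0/1) / 4/25 = 4/5
  d: [0/1, 2/5) 
  f: [2/5, 3/5) 
  b: [3/5, 1/1) ← scaled code falls here ✓

Answer: b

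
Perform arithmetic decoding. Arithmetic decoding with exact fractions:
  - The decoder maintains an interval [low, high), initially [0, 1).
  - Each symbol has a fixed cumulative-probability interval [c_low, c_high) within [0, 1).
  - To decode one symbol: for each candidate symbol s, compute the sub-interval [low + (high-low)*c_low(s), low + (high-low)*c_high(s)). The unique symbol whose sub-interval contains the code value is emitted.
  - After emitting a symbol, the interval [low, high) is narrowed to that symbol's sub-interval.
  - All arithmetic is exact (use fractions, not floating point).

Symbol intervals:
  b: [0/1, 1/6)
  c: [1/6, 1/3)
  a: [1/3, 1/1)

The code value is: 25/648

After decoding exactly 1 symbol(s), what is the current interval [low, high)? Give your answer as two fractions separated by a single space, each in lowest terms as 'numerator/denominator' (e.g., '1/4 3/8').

Answer: 0/1 1/6

Derivation:
Step 1: interval [0/1, 1/1), width = 1/1 - 0/1 = 1/1
  'b': [0/1 + 1/1*0/1, 0/1 + 1/1*1/6) = [0/1, 1/6) <- contains code 25/648
  'c': [0/1 + 1/1*1/6, 0/1 + 1/1*1/3) = [1/6, 1/3)
  'a': [0/1 + 1/1*1/3, 0/1 + 1/1*1/1) = [1/3, 1/1)
  emit 'b', narrow to [0/1, 1/6)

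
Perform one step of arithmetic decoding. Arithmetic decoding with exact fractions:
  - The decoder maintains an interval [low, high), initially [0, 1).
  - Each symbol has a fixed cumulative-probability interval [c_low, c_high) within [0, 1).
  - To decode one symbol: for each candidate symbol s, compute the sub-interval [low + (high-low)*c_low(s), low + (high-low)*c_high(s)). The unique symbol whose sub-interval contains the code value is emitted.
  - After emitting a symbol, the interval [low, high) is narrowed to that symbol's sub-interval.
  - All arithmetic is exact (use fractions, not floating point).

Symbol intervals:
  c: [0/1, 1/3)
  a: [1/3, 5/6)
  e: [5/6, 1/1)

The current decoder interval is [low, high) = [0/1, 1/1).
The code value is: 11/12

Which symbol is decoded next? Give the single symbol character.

Interval width = high − low = 1/1 − 0/1 = 1/1
Scaled code = (code − low) / width = (11/12 − 0/1) / 1/1 = 11/12
  c: [0/1, 1/3) 
  a: [1/3, 5/6) 
  e: [5/6, 1/1) ← scaled code falls here ✓

Answer: e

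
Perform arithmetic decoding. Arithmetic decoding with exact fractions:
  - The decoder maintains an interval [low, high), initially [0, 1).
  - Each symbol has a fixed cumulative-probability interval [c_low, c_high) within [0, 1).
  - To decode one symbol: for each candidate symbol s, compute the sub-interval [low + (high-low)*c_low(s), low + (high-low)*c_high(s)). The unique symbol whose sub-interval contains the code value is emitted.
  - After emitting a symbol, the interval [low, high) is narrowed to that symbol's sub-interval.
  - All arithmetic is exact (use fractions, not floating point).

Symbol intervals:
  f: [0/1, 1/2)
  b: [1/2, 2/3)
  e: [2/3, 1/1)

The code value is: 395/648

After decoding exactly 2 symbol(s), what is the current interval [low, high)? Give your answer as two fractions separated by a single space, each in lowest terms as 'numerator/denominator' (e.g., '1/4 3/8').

Answer: 7/12 11/18

Derivation:
Step 1: interval [0/1, 1/1), width = 1/1 - 0/1 = 1/1
  'f': [0/1 + 1/1*0/1, 0/1 + 1/1*1/2) = [0/1, 1/2)
  'b': [0/1 + 1/1*1/2, 0/1 + 1/1*2/3) = [1/2, 2/3) <- contains code 395/648
  'e': [0/1 + 1/1*2/3, 0/1 + 1/1*1/1) = [2/3, 1/1)
  emit 'b', narrow to [1/2, 2/3)
Step 2: interval [1/2, 2/3), width = 2/3 - 1/2 = 1/6
  'f': [1/2 + 1/6*0/1, 1/2 + 1/6*1/2) = [1/2, 7/12)
  'b': [1/2 + 1/6*1/2, 1/2 + 1/6*2/3) = [7/12, 11/18) <- contains code 395/648
  'e': [1/2 + 1/6*2/3, 1/2 + 1/6*1/1) = [11/18, 2/3)
  emit 'b', narrow to [7/12, 11/18)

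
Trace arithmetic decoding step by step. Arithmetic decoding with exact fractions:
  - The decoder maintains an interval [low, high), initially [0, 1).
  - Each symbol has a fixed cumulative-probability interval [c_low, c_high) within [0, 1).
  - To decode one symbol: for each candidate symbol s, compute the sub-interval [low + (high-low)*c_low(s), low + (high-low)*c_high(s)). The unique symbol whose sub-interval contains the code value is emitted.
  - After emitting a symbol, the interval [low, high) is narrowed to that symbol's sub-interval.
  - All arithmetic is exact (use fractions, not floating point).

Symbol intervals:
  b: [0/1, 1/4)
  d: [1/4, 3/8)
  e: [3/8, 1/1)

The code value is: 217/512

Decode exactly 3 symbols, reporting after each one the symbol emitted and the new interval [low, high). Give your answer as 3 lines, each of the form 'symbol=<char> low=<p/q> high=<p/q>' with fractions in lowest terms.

Step 1: interval [0/1, 1/1), width = 1/1 - 0/1 = 1/1
  'b': [0/1 + 1/1*0/1, 0/1 + 1/1*1/4) = [0/1, 1/4)
  'd': [0/1 + 1/1*1/4, 0/1 + 1/1*3/8) = [1/4, 3/8)
  'e': [0/1 + 1/1*3/8, 0/1 + 1/1*1/1) = [3/8, 1/1) <- contains code 217/512
  emit 'e', narrow to [3/8, 1/1)
Step 2: interval [3/8, 1/1), width = 1/1 - 3/8 = 5/8
  'b': [3/8 + 5/8*0/1, 3/8 + 5/8*1/4) = [3/8, 17/32) <- contains code 217/512
  'd': [3/8 + 5/8*1/4, 3/8 + 5/8*3/8) = [17/32, 39/64)
  'e': [3/8 + 5/8*3/8, 3/8 + 5/8*1/1) = [39/64, 1/1)
  emit 'b', narrow to [3/8, 17/32)
Step 3: interval [3/8, 17/32), width = 17/32 - 3/8 = 5/32
  'b': [3/8 + 5/32*0/1, 3/8 + 5/32*1/4) = [3/8, 53/128)
  'd': [3/8 + 5/32*1/4, 3/8 + 5/32*3/8) = [53/128, 111/256) <- contains code 217/512
  'e': [3/8 + 5/32*3/8, 3/8 + 5/32*1/1) = [111/256, 17/32)
  emit 'd', narrow to [53/128, 111/256)

Answer: symbol=e low=3/8 high=1/1
symbol=b low=3/8 high=17/32
symbol=d low=53/128 high=111/256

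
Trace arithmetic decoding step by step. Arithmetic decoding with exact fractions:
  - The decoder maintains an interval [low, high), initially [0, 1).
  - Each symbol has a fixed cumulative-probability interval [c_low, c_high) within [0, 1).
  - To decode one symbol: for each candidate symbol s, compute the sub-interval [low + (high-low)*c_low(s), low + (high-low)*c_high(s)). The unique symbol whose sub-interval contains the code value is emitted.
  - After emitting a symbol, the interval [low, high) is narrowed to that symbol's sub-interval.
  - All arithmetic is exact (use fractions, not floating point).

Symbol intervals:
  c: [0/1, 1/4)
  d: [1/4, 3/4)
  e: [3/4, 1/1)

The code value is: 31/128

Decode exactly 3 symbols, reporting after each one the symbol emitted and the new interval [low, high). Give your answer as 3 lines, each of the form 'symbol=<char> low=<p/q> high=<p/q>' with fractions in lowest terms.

Step 1: interval [0/1, 1/1), width = 1/1 - 0/1 = 1/1
  'c': [0/1 + 1/1*0/1, 0/1 + 1/1*1/4) = [0/1, 1/4) <- contains code 31/128
  'd': [0/1 + 1/1*1/4, 0/1 + 1/1*3/4) = [1/4, 3/4)
  'e': [0/1 + 1/1*3/4, 0/1 + 1/1*1/1) = [3/4, 1/1)
  emit 'c', narrow to [0/1, 1/4)
Step 2: interval [0/1, 1/4), width = 1/4 - 0/1 = 1/4
  'c': [0/1 + 1/4*0/1, 0/1 + 1/4*1/4) = [0/1, 1/16)
  'd': [0/1 + 1/4*1/4, 0/1 + 1/4*3/4) = [1/16, 3/16)
  'e': [0/1 + 1/4*3/4, 0/1 + 1/4*1/1) = [3/16, 1/4) <- contains code 31/128
  emit 'e', narrow to [3/16, 1/4)
Step 3: interval [3/16, 1/4), width = 1/4 - 3/16 = 1/16
  'c': [3/16 + 1/16*0/1, 3/16 + 1/16*1/4) = [3/16, 13/64)
  'd': [3/16 + 1/16*1/4, 3/16 + 1/16*3/4) = [13/64, 15/64)
  'e': [3/16 + 1/16*3/4, 3/16 + 1/16*1/1) = [15/64, 1/4) <- contains code 31/128
  emit 'e', narrow to [15/64, 1/4)

Answer: symbol=c low=0/1 high=1/4
symbol=e low=3/16 high=1/4
symbol=e low=15/64 high=1/4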